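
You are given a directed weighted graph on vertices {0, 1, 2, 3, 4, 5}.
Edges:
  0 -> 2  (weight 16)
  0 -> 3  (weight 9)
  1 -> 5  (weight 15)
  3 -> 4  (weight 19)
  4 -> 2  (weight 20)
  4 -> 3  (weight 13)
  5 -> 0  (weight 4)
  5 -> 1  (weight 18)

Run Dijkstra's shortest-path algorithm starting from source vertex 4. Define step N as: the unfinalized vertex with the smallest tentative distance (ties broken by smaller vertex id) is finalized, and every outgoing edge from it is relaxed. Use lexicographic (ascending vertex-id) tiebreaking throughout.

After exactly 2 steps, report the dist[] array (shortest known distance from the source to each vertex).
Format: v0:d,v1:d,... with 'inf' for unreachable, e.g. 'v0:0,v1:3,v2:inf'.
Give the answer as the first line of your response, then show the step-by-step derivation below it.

v0:inf,v1:inf,v2:20,v3:13,v4:0,v5:inf

step 1: dist = v0:inf,v1:inf,v2:20,v3:13,v4:0,v5:inf
step 2: dist = v0:inf,v1:inf,v2:20,v3:13,v4:0,v5:inf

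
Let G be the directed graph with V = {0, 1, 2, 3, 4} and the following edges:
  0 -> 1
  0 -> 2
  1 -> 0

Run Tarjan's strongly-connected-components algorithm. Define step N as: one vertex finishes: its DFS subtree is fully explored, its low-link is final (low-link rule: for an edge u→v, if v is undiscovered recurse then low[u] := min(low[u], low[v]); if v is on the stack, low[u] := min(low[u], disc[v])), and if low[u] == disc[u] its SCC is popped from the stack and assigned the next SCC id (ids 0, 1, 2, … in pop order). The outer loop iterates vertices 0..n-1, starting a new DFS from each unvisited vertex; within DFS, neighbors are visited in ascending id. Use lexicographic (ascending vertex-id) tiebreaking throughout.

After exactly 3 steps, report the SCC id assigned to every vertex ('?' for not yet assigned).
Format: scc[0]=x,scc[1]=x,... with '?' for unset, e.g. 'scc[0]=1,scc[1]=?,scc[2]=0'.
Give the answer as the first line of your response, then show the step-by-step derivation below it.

scc[0]=1,scc[1]=1,scc[2]=0,scc[3]=?,scc[4]=?

step 1: low=(low[0]=0,low[1]=0,low[2]=?,low[3]=?,low[4]=?); scc=(scc[0]=?,scc[1]=?,scc[2]=?,scc[3]=?,scc[4]=?)
step 2: low=(low[0]=0,low[1]=0,low[2]=2,low[3]=?,low[4]=?); scc=(scc[0]=?,scc[1]=?,scc[2]=0,scc[3]=?,scc[4]=?)
step 3: low=(low[0]=0,low[1]=0,low[2]=2,low[3]=?,low[4]=?); scc=(scc[0]=1,scc[1]=1,scc[2]=0,scc[3]=?,scc[4]=?)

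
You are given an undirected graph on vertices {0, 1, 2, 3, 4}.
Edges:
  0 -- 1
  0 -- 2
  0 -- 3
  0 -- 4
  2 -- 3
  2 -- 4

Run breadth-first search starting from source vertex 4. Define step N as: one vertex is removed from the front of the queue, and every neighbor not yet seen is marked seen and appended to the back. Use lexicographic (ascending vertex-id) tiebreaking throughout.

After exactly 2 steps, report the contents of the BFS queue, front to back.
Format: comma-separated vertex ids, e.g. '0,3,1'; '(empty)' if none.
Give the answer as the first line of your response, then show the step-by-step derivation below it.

2,1,3

step 1: dequeue 4; queue=[0,2]; order=4
step 2: dequeue 0; queue=[2,1,3]; order=4,0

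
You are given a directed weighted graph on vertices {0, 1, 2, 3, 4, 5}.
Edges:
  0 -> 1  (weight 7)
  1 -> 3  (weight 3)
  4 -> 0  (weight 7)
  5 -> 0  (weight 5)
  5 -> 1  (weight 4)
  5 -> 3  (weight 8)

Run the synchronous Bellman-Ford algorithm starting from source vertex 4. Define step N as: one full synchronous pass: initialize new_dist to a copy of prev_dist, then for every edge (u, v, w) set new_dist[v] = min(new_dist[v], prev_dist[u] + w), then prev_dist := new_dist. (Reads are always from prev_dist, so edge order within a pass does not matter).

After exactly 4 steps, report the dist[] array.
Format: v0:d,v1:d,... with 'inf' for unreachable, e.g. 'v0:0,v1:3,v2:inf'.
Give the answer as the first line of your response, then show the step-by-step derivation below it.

v0:7,v1:14,v2:inf,v3:17,v4:0,v5:inf

step 1: dist = v0:7,v1:inf,v2:inf,v3:inf,v4:0,v5:inf
step 2: dist = v0:7,v1:14,v2:inf,v3:inf,v4:0,v5:inf
step 3: dist = v0:7,v1:14,v2:inf,v3:17,v4:0,v5:inf
step 4: dist = v0:7,v1:14,v2:inf,v3:17,v4:0,v5:inf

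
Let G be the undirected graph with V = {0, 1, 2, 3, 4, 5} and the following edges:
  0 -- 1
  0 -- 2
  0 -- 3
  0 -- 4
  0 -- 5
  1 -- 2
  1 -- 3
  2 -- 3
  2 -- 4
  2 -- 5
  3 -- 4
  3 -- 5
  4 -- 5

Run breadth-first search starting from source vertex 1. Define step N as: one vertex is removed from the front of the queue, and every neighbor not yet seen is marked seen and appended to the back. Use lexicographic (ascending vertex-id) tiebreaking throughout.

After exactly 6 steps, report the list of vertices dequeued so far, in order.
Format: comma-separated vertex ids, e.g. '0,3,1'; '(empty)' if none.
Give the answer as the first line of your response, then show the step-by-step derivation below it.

1,0,2,3,4,5

step 1: dequeue 1; queue=[0,2,3]; order=1
step 2: dequeue 0; queue=[2,3,4,5]; order=1,0
step 3: dequeue 2; queue=[3,4,5]; order=1,0,2
step 4: dequeue 3; queue=[4,5]; order=1,0,2,3
step 5: dequeue 4; queue=[5]; order=1,0,2,3,4
step 6: dequeue 5; queue=[(empty)]; order=1,0,2,3,4,5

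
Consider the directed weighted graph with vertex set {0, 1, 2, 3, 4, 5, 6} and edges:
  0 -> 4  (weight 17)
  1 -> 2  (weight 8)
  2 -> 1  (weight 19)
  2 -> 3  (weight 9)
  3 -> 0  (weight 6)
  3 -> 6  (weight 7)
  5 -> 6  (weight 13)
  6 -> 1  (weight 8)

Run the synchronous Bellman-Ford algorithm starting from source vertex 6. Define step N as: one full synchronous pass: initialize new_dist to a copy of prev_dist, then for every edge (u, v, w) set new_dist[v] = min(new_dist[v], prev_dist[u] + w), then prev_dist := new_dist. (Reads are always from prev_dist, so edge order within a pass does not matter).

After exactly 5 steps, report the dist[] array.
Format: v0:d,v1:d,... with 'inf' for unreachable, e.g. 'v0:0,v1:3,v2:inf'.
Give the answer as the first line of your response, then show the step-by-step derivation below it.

v0:31,v1:8,v2:16,v3:25,v4:48,v5:inf,v6:0

step 1: dist = v0:inf,v1:8,v2:inf,v3:inf,v4:inf,v5:inf,v6:0
step 2: dist = v0:inf,v1:8,v2:16,v3:inf,v4:inf,v5:inf,v6:0
step 3: dist = v0:inf,v1:8,v2:16,v3:25,v4:inf,v5:inf,v6:0
step 4: dist = v0:31,v1:8,v2:16,v3:25,v4:inf,v5:inf,v6:0
step 5: dist = v0:31,v1:8,v2:16,v3:25,v4:48,v5:inf,v6:0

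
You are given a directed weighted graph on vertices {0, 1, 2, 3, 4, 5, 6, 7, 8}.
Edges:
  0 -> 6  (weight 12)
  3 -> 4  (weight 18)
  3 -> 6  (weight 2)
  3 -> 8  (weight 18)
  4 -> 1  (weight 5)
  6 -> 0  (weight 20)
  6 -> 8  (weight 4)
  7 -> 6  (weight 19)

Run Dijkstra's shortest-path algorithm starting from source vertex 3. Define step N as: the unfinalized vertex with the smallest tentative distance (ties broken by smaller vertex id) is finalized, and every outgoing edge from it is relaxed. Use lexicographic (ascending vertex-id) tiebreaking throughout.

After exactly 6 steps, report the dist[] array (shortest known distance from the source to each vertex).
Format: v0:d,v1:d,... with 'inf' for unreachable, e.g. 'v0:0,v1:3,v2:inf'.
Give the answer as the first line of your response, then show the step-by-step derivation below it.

v0:22,v1:23,v2:inf,v3:0,v4:18,v5:inf,v6:2,v7:inf,v8:6

step 1: dist = v0:inf,v1:inf,v2:inf,v3:0,v4:18,v5:inf,v6:2,v7:inf,v8:18
step 2: dist = v0:22,v1:inf,v2:inf,v3:0,v4:18,v5:inf,v6:2,v7:inf,v8:6
step 3: dist = v0:22,v1:inf,v2:inf,v3:0,v4:18,v5:inf,v6:2,v7:inf,v8:6
step 4: dist = v0:22,v1:23,v2:inf,v3:0,v4:18,v5:inf,v6:2,v7:inf,v8:6
step 5: dist = v0:22,v1:23,v2:inf,v3:0,v4:18,v5:inf,v6:2,v7:inf,v8:6
step 6: dist = v0:22,v1:23,v2:inf,v3:0,v4:18,v5:inf,v6:2,v7:inf,v8:6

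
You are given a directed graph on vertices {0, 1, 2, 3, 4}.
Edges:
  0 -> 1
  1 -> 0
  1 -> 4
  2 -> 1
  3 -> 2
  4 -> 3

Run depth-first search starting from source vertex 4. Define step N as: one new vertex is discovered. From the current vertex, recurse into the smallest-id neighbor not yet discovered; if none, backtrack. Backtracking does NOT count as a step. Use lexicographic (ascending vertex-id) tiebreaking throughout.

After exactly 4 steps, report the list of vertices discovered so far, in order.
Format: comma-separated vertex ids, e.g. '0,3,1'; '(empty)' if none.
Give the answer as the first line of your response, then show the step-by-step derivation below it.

4,3,2,1

step 1: discover 4; path=4; order=4
step 2: discover 3; path=4>3; order=4,3
step 3: discover 2; path=4>3>2; order=4,3,2
step 4: discover 1; path=4>3>2>1; order=4,3,2,1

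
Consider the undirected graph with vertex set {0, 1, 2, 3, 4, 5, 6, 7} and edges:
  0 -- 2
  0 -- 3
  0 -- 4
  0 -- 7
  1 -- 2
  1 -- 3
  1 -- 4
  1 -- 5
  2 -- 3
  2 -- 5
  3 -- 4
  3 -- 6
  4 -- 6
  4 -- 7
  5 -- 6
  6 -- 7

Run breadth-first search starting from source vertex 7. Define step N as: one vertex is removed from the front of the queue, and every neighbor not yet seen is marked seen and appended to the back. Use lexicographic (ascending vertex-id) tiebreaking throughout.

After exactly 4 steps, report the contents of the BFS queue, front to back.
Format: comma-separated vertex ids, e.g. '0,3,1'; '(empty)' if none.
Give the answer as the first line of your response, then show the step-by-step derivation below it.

2,3,1,5

step 1: dequeue 7; queue=[0,4,6]; order=7
step 2: dequeue 0; queue=[4,6,2,3]; order=7,0
step 3: dequeue 4; queue=[6,2,3,1]; order=7,0,4
step 4: dequeue 6; queue=[2,3,1,5]; order=7,0,4,6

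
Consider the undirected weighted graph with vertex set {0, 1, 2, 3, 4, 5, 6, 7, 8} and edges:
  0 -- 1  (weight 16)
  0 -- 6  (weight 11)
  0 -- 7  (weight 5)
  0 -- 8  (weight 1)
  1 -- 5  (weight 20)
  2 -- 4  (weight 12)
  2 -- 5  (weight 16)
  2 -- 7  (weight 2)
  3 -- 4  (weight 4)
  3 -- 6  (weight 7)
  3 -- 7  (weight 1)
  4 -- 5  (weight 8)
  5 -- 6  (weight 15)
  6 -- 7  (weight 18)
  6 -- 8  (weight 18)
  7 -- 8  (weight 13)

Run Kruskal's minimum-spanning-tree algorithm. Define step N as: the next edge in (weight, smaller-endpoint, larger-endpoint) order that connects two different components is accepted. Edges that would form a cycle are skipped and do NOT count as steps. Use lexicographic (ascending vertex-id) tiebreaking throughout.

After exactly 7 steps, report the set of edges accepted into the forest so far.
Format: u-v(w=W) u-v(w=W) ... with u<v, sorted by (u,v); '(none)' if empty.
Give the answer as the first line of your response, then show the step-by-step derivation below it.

0-7(w=5) 0-8(w=1) 2-7(w=2) 3-4(w=4) 3-6(w=7) 3-7(w=1) 4-5(w=8)

step 1: add edge 0-8 (w=1); MST = {0-8(w=1)}
step 2: add edge 3-7 (w=1); MST = {0-8(w=1) 3-7(w=1)}
step 3: add edge 2-7 (w=2); MST = {0-8(w=1) 2-7(w=2) 3-7(w=1)}
step 4: add edge 3-4 (w=4); MST = {0-8(w=1) 2-7(w=2) 3-4(w=4) 3-7(w=1)}
step 5: add edge 0-7 (w=5); MST = {0-7(w=5) 0-8(w=1) 2-7(w=2) 3-4(w=4) 3-7(w=1)}
step 6: add edge 3-6 (w=7); MST = {0-7(w=5) 0-8(w=1) 2-7(w=2) 3-4(w=4) 3-6(w=7) 3-7(w=1)}
step 7: add edge 4-5 (w=8); MST = {0-7(w=5) 0-8(w=1) 2-7(w=2) 3-4(w=4) 3-6(w=7) 3-7(w=1) 4-5(w=8)}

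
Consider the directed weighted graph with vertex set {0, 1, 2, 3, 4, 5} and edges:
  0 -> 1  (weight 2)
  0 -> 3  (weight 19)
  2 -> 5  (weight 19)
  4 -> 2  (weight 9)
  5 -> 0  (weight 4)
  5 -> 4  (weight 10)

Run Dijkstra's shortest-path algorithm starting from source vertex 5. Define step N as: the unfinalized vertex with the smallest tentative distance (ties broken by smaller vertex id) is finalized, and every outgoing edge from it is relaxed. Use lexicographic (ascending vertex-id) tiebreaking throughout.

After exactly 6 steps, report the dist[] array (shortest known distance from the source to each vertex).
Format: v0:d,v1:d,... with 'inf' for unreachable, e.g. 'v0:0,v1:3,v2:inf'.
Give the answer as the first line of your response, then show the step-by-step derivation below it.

v0:4,v1:6,v2:19,v3:23,v4:10,v5:0

step 1: dist = v0:4,v1:inf,v2:inf,v3:inf,v4:10,v5:0
step 2: dist = v0:4,v1:6,v2:inf,v3:23,v4:10,v5:0
step 3: dist = v0:4,v1:6,v2:inf,v3:23,v4:10,v5:0
step 4: dist = v0:4,v1:6,v2:19,v3:23,v4:10,v5:0
step 5: dist = v0:4,v1:6,v2:19,v3:23,v4:10,v5:0
step 6: dist = v0:4,v1:6,v2:19,v3:23,v4:10,v5:0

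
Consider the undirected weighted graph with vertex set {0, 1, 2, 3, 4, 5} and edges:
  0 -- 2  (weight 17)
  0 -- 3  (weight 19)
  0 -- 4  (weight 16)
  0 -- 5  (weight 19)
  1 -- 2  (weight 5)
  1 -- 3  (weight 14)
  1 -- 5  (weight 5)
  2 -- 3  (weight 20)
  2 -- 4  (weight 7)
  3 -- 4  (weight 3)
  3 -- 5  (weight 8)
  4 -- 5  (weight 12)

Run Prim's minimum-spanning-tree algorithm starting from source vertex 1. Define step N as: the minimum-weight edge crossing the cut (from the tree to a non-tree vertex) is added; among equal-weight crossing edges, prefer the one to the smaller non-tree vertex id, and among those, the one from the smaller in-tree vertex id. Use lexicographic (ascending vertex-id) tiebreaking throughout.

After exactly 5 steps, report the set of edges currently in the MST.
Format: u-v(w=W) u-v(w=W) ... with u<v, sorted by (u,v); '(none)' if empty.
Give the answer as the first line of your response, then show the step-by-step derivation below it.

0-4(w=16) 1-2(w=5) 1-5(w=5) 2-4(w=7) 3-4(w=3)

step 1: add edge 1-2 (w=5); MST = {1-2(w=5)}
step 2: add edge 1-5 (w=5); MST = {1-2(w=5) 1-5(w=5)}
step 3: add edge 2-4 (w=7); MST = {1-2(w=5) 1-5(w=5) 2-4(w=7)}
step 4: add edge 3-4 (w=3); MST = {1-2(w=5) 1-5(w=5) 2-4(w=7) 3-4(w=3)}
step 5: add edge 0-4 (w=16); MST = {0-4(w=16) 1-2(w=5) 1-5(w=5) 2-4(w=7) 3-4(w=3)}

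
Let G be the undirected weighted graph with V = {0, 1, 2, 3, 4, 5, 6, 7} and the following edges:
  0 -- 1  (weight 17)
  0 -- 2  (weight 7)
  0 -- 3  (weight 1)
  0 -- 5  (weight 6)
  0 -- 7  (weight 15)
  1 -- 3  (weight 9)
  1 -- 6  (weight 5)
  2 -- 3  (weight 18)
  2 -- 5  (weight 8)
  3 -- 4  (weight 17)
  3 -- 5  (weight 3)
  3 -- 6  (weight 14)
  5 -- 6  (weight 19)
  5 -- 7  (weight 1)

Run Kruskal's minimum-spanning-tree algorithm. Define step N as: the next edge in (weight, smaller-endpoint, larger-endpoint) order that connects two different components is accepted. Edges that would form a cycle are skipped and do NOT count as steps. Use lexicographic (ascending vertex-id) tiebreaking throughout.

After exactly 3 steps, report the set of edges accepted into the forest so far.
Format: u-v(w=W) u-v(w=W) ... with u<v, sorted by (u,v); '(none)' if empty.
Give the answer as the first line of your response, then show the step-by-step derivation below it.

0-3(w=1) 3-5(w=3) 5-7(w=1)

step 1: add edge 0-3 (w=1); MST = {0-3(w=1)}
step 2: add edge 5-7 (w=1); MST = {0-3(w=1) 5-7(w=1)}
step 3: add edge 3-5 (w=3); MST = {0-3(w=1) 3-5(w=3) 5-7(w=1)}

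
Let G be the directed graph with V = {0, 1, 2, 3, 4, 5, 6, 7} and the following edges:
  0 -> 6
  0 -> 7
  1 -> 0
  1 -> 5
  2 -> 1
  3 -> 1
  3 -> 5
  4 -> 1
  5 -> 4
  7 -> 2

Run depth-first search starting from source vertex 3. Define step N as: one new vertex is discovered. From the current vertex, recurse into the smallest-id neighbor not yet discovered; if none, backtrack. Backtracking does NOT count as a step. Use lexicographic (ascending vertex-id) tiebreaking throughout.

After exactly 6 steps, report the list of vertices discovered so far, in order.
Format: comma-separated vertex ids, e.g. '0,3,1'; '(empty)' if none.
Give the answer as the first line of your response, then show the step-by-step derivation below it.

3,1,0,6,7,2

step 1: discover 3; path=3; order=3
step 2: discover 1; path=3>1; order=3,1
step 3: discover 0; path=3>1>0; order=3,1,0
step 4: discover 6; path=3>1>0>6; order=3,1,0,6
step 5: discover 7; path=3>1>0>7; order=3,1,0,6,7
step 6: discover 2; path=3>1>0>7>2; order=3,1,0,6,7,2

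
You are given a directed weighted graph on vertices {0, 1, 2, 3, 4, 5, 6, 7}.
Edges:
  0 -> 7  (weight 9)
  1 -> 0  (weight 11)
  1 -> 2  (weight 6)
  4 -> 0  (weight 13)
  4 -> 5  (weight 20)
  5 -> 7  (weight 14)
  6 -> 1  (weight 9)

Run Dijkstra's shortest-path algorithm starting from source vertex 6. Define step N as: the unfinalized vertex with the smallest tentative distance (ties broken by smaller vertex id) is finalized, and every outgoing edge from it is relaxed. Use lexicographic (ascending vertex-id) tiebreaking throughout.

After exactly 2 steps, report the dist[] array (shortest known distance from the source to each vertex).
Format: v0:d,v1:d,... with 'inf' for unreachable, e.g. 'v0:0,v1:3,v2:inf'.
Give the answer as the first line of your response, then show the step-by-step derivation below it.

v0:20,v1:9,v2:15,v3:inf,v4:inf,v5:inf,v6:0,v7:inf

step 1: dist = v0:inf,v1:9,v2:inf,v3:inf,v4:inf,v5:inf,v6:0,v7:inf
step 2: dist = v0:20,v1:9,v2:15,v3:inf,v4:inf,v5:inf,v6:0,v7:inf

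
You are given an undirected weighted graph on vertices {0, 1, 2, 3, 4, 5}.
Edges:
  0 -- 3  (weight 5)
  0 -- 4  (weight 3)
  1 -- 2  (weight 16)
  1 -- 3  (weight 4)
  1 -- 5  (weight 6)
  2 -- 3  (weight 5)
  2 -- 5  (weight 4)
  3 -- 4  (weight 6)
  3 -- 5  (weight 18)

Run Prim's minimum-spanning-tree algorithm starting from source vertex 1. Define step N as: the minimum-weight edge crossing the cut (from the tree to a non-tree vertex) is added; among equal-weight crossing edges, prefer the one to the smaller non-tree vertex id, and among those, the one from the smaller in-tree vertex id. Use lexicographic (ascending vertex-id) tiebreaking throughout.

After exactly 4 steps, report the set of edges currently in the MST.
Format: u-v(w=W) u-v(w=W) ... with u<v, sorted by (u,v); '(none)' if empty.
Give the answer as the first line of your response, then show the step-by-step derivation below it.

0-3(w=5) 0-4(w=3) 1-3(w=4) 2-3(w=5)

step 1: add edge 1-3 (w=4); MST = {1-3(w=4)}
step 2: add edge 0-3 (w=5); MST = {0-3(w=5) 1-3(w=4)}
step 3: add edge 0-4 (w=3); MST = {0-3(w=5) 0-4(w=3) 1-3(w=4)}
step 4: add edge 2-3 (w=5); MST = {0-3(w=5) 0-4(w=3) 1-3(w=4) 2-3(w=5)}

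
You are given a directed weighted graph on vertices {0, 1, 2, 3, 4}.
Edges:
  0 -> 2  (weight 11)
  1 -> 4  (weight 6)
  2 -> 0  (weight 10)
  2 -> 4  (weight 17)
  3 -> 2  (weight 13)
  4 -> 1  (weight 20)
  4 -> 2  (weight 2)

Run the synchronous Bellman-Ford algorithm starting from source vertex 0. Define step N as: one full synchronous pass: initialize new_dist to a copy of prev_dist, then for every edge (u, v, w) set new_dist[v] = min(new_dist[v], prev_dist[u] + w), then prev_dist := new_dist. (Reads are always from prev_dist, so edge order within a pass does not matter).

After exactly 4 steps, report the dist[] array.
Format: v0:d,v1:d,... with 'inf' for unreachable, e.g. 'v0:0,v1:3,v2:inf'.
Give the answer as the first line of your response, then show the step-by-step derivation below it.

v0:0,v1:48,v2:11,v3:inf,v4:28

step 1: dist = v0:0,v1:inf,v2:11,v3:inf,v4:inf
step 2: dist = v0:0,v1:inf,v2:11,v3:inf,v4:28
step 3: dist = v0:0,v1:48,v2:11,v3:inf,v4:28
step 4: dist = v0:0,v1:48,v2:11,v3:inf,v4:28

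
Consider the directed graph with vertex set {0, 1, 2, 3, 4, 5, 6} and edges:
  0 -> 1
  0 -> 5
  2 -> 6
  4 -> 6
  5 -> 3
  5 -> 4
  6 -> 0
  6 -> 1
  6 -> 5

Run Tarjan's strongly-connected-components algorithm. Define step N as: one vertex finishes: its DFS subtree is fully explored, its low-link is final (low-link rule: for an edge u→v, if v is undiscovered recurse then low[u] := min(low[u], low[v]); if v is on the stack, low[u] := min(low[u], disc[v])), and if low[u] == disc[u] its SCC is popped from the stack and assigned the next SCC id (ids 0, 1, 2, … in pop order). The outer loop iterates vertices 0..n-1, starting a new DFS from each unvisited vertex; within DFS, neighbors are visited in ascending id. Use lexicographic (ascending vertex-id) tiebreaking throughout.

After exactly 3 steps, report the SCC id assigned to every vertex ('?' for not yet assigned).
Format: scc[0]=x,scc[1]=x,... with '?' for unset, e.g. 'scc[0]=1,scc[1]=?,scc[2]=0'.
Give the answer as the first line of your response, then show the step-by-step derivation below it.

scc[0]=?,scc[1]=0,scc[2]=?,scc[3]=1,scc[4]=?,scc[5]=?,scc[6]=?

step 1: low=(low[0]=0,low[1]=1,low[2]=?,low[3]=?,low[4]=?,low[5]=?,low[6]=?); scc=(scc[0]=?,scc[1]=0,scc[2]=?,scc[3]=?,scc[4]=?,scc[5]=?,scc[6]=?)
step 2: low=(low[0]=0,low[1]=1,low[2]=?,low[3]=3,low[4]=?,low[5]=2,low[6]=?); scc=(scc[0]=?,scc[1]=0,scc[2]=?,scc[3]=1,scc[4]=?,scc[5]=?,scc[6]=?)
step 3: low=(low[0]=0,low[1]=1,low[2]=?,low[3]=3,low[4]=4,low[5]=2,low[6]=0); scc=(scc[0]=?,scc[1]=0,scc[2]=?,scc[3]=1,scc[4]=?,scc[5]=?,scc[6]=?)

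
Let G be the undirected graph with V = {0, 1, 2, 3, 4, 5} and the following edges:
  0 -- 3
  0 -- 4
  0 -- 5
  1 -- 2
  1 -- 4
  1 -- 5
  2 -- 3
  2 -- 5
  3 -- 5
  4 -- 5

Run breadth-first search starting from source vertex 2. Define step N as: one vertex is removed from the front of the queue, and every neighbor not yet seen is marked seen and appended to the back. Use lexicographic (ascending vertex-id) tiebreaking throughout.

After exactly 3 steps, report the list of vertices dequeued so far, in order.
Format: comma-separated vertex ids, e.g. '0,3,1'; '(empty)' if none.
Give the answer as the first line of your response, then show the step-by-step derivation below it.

2,1,3

step 1: dequeue 2; queue=[1,3,5]; order=2
step 2: dequeue 1; queue=[3,5,4]; order=2,1
step 3: dequeue 3; queue=[5,4,0]; order=2,1,3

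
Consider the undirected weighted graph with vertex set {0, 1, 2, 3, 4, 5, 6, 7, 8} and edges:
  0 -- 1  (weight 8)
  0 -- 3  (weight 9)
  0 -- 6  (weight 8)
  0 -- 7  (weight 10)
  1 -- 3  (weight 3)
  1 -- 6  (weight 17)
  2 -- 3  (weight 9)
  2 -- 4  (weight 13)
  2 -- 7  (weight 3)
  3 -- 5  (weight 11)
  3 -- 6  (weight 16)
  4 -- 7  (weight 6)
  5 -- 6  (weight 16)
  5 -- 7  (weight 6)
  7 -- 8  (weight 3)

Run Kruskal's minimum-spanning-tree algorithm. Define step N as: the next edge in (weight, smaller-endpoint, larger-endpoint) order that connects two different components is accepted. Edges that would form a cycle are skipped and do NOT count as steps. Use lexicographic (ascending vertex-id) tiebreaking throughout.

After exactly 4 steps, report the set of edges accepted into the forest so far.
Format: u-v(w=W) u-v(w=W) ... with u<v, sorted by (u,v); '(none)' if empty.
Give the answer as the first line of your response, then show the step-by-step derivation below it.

1-3(w=3) 2-7(w=3) 4-7(w=6) 7-8(w=3)

step 1: add edge 1-3 (w=3); MST = {1-3(w=3)}
step 2: add edge 2-7 (w=3); MST = {1-3(w=3) 2-7(w=3)}
step 3: add edge 7-8 (w=3); MST = {1-3(w=3) 2-7(w=3) 7-8(w=3)}
step 4: add edge 4-7 (w=6); MST = {1-3(w=3) 2-7(w=3) 4-7(w=6) 7-8(w=3)}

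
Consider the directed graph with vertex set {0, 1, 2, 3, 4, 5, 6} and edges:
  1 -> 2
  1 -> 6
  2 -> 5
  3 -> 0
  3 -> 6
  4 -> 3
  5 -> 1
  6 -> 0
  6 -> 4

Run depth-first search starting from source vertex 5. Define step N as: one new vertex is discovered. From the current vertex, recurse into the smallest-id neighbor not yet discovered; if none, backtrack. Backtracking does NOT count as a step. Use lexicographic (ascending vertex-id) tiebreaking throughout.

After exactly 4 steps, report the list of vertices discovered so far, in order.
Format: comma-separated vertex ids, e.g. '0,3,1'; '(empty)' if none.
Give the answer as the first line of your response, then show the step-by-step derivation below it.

5,1,2,6

step 1: discover 5; path=5; order=5
step 2: discover 1; path=5>1; order=5,1
step 3: discover 2; path=5>1>2; order=5,1,2
step 4: discover 6; path=5>1>6; order=5,1,2,6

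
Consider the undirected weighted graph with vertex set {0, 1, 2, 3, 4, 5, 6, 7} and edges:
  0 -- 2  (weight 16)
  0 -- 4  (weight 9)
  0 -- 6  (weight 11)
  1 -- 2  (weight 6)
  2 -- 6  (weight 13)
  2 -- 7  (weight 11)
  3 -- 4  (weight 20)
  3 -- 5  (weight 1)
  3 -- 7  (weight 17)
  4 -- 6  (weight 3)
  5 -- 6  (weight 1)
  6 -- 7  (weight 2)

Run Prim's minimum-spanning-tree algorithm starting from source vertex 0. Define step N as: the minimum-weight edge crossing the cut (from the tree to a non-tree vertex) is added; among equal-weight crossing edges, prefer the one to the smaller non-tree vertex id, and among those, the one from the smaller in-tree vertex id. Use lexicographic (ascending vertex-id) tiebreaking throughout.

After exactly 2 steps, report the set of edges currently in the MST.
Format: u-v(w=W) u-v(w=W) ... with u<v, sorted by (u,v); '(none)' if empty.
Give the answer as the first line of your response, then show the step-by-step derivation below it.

0-4(w=9) 4-6(w=3)

step 1: add edge 0-4 (w=9); MST = {0-4(w=9)}
step 2: add edge 4-6 (w=3); MST = {0-4(w=9) 4-6(w=3)}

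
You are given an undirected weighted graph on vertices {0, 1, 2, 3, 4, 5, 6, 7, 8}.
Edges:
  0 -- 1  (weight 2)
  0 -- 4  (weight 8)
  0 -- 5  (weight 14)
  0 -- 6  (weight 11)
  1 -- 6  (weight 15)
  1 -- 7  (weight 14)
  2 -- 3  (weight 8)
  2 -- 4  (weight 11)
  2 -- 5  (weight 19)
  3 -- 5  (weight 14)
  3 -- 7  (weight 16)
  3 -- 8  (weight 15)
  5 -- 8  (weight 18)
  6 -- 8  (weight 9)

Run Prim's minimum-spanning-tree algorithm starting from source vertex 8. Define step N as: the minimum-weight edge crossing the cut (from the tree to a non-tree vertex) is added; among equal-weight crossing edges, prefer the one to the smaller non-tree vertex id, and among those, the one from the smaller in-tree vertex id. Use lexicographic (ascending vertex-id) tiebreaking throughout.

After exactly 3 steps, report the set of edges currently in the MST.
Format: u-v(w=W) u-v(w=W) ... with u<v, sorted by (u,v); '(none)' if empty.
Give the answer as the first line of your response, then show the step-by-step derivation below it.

0-1(w=2) 0-6(w=11) 6-8(w=9)

step 1: add edge 6-8 (w=9); MST = {6-8(w=9)}
step 2: add edge 0-6 (w=11); MST = {0-6(w=11) 6-8(w=9)}
step 3: add edge 0-1 (w=2); MST = {0-1(w=2) 0-6(w=11) 6-8(w=9)}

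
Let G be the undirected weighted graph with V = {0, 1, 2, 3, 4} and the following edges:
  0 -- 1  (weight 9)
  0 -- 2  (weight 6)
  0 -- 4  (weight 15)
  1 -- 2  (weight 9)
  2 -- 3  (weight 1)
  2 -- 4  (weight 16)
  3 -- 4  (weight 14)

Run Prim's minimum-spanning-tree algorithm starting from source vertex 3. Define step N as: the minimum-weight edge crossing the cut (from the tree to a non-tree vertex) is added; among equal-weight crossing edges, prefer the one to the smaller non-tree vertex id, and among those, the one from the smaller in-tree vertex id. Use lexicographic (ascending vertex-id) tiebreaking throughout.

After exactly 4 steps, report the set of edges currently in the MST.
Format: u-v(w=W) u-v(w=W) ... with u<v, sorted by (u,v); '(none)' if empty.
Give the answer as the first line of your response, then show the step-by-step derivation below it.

0-1(w=9) 0-2(w=6) 2-3(w=1) 3-4(w=14)

step 1: add edge 2-3 (w=1); MST = {2-3(w=1)}
step 2: add edge 0-2 (w=6); MST = {0-2(w=6) 2-3(w=1)}
step 3: add edge 0-1 (w=9); MST = {0-1(w=9) 0-2(w=6) 2-3(w=1)}
step 4: add edge 3-4 (w=14); MST = {0-1(w=9) 0-2(w=6) 2-3(w=1) 3-4(w=14)}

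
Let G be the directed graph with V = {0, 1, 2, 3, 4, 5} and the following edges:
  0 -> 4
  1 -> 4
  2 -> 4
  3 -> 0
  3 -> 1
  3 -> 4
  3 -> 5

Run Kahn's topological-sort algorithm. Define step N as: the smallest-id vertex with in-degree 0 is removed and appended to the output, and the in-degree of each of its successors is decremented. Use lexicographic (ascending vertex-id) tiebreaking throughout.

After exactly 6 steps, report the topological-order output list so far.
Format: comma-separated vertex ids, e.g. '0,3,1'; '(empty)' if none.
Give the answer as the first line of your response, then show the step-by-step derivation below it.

2,3,0,1,4,5

step 1: output 2; order=[2]; indeg=(1,1,0,0,3,1)
step 2: output 3; order=[2,3]; indeg=(0,0,0,0,2,0)
step 3: output 0; order=[2,3,0]; indeg=(0,0,0,0,1,0)
step 4: output 1; order=[2,3,0,1]; indeg=(0,0,0,0,0,0)
step 5: output 4; order=[2,3,0,1,4]; indeg=(0,0,0,0,0,0)
step 6: output 5; order=[2,3,0,1,4,5]; indeg=(0,0,0,0,0,0)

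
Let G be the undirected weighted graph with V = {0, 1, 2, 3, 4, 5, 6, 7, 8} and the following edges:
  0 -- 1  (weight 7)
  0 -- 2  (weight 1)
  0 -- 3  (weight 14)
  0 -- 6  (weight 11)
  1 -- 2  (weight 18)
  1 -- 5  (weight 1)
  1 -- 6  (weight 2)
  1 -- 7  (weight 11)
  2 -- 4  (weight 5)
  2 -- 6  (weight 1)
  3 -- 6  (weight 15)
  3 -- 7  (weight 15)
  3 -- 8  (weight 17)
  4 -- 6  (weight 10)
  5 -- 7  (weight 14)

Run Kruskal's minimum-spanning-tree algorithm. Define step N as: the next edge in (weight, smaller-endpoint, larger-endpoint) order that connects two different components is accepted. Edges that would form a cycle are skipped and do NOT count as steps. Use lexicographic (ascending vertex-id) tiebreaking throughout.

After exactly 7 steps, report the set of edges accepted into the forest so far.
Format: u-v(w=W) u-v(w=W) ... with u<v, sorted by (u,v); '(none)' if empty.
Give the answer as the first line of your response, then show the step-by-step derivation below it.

0-2(w=1) 0-3(w=14) 1-5(w=1) 1-6(w=2) 1-7(w=11) 2-4(w=5) 2-6(w=1)

step 1: add edge 0-2 (w=1); MST = {0-2(w=1)}
step 2: add edge 1-5 (w=1); MST = {0-2(w=1) 1-5(w=1)}
step 3: add edge 2-6 (w=1); MST = {0-2(w=1) 1-5(w=1) 2-6(w=1)}
step 4: add edge 1-6 (w=2); MST = {0-2(w=1) 1-5(w=1) 1-6(w=2) 2-6(w=1)}
step 5: add edge 2-4 (w=5); MST = {0-2(w=1) 1-5(w=1) 1-6(w=2) 2-4(w=5) 2-6(w=1)}
step 6: add edge 1-7 (w=11); MST = {0-2(w=1) 1-5(w=1) 1-6(w=2) 1-7(w=11) 2-4(w=5) 2-6(w=1)}
step 7: add edge 0-3 (w=14); MST = {0-2(w=1) 0-3(w=14) 1-5(w=1) 1-6(w=2) 1-7(w=11) 2-4(w=5) 2-6(w=1)}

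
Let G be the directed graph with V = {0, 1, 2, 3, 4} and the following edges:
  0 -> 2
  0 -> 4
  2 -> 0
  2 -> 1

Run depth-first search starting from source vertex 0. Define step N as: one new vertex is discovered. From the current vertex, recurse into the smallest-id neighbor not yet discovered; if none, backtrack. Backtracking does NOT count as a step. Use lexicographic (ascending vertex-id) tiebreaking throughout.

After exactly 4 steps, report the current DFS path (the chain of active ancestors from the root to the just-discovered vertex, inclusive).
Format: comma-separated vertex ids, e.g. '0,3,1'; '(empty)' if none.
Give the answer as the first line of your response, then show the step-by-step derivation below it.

0,4

step 1: discover 0; path=0; order=0
step 2: discover 2; path=0>2; order=0,2
step 3: discover 1; path=0>2>1; order=0,2,1
step 4: discover 4; path=0>4; order=0,2,1,4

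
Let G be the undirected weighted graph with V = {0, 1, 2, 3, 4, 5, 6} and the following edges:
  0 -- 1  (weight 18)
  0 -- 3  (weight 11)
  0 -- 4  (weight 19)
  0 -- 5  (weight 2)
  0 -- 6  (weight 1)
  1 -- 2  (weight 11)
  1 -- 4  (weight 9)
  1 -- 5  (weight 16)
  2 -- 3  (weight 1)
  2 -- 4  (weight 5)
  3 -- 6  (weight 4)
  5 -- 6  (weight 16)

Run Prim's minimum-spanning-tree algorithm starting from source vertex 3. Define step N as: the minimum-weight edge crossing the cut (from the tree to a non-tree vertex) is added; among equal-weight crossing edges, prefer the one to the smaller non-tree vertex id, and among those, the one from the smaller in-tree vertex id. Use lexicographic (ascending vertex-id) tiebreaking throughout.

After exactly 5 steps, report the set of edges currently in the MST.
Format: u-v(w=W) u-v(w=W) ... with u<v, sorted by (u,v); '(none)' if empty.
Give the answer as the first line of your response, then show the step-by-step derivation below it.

0-5(w=2) 0-6(w=1) 2-3(w=1) 2-4(w=5) 3-6(w=4)

step 1: add edge 2-3 (w=1); MST = {2-3(w=1)}
step 2: add edge 3-6 (w=4); MST = {2-3(w=1) 3-6(w=4)}
step 3: add edge 0-6 (w=1); MST = {0-6(w=1) 2-3(w=1) 3-6(w=4)}
step 4: add edge 0-5 (w=2); MST = {0-5(w=2) 0-6(w=1) 2-3(w=1) 3-6(w=4)}
step 5: add edge 2-4 (w=5); MST = {0-5(w=2) 0-6(w=1) 2-3(w=1) 2-4(w=5) 3-6(w=4)}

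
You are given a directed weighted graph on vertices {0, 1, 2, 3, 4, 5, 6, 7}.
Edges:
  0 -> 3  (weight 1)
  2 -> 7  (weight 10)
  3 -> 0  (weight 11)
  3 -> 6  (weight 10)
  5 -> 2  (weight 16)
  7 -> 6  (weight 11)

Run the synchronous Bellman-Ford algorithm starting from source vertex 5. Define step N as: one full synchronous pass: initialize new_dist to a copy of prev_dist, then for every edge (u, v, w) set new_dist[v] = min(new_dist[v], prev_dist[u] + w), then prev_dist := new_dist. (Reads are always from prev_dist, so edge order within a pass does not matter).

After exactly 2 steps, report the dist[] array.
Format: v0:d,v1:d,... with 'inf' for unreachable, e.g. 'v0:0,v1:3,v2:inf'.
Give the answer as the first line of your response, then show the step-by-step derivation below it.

v0:inf,v1:inf,v2:16,v3:inf,v4:inf,v5:0,v6:inf,v7:26

step 1: dist = v0:inf,v1:inf,v2:16,v3:inf,v4:inf,v5:0,v6:inf,v7:inf
step 2: dist = v0:inf,v1:inf,v2:16,v3:inf,v4:inf,v5:0,v6:inf,v7:26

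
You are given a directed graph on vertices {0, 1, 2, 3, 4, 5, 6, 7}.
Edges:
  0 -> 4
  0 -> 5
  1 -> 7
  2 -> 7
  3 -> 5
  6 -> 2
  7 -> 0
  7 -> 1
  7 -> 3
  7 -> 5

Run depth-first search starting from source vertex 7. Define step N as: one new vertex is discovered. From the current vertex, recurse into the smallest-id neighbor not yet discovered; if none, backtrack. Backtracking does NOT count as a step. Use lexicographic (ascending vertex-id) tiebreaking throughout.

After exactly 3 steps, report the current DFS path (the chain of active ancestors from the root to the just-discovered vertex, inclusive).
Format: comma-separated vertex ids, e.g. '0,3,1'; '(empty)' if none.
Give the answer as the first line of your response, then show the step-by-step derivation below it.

7,0,4

step 1: discover 7; path=7; order=7
step 2: discover 0; path=7>0; order=7,0
step 3: discover 4; path=7>0>4; order=7,0,4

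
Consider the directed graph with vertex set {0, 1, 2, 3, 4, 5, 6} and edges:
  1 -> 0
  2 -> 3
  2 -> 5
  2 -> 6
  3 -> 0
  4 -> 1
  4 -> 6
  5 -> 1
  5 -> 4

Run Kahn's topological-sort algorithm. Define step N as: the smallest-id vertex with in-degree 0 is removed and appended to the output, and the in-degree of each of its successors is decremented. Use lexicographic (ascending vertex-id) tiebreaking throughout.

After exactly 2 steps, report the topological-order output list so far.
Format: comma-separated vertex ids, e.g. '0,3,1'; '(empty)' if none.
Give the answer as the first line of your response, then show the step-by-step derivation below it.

2,3

step 1: output 2; order=[2]; indeg=(2,2,0,0,1,0,1)
step 2: output 3; order=[2,3]; indeg=(1,2,0,0,1,0,1)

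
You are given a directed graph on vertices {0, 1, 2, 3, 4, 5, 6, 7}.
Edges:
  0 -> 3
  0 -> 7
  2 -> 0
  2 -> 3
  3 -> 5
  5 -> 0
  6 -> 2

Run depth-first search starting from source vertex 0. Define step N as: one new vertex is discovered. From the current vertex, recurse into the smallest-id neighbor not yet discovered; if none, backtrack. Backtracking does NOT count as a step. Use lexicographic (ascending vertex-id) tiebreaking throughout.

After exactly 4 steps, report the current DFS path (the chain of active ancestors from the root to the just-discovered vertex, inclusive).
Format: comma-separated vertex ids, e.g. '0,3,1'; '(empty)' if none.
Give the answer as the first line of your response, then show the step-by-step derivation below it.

0,7

step 1: discover 0; path=0; order=0
step 2: discover 3; path=0>3; order=0,3
step 3: discover 5; path=0>3>5; order=0,3,5
step 4: discover 7; path=0>7; order=0,3,5,7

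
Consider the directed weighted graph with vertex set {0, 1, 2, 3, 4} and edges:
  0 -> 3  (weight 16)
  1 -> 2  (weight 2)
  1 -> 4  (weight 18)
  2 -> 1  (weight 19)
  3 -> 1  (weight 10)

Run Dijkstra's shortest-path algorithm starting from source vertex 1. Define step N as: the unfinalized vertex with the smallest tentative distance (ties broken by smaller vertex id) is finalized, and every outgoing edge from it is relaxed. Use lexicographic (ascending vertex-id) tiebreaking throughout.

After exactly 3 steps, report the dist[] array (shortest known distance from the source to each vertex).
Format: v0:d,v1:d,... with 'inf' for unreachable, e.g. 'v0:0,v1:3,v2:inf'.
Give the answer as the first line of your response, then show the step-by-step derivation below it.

v0:inf,v1:0,v2:2,v3:inf,v4:18

step 1: dist = v0:inf,v1:0,v2:2,v3:inf,v4:18
step 2: dist = v0:inf,v1:0,v2:2,v3:inf,v4:18
step 3: dist = v0:inf,v1:0,v2:2,v3:inf,v4:18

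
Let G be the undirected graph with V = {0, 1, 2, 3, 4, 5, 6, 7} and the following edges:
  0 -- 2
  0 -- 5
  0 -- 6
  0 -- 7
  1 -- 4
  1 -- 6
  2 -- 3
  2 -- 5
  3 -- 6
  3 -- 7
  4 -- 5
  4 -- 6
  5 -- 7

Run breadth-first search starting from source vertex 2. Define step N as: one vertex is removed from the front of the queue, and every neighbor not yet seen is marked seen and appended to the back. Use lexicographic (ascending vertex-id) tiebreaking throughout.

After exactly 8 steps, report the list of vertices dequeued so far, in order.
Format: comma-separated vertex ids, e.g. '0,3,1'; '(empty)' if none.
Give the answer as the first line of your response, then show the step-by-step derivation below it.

2,0,3,5,6,7,4,1

step 1: dequeue 2; queue=[0,3,5]; order=2
step 2: dequeue 0; queue=[3,5,6,7]; order=2,0
step 3: dequeue 3; queue=[5,6,7]; order=2,0,3
step 4: dequeue 5; queue=[6,7,4]; order=2,0,3,5
step 5: dequeue 6; queue=[7,4,1]; order=2,0,3,5,6
step 6: dequeue 7; queue=[4,1]; order=2,0,3,5,6,7
step 7: dequeue 4; queue=[1]; order=2,0,3,5,6,7,4
step 8: dequeue 1; queue=[(empty)]; order=2,0,3,5,6,7,4,1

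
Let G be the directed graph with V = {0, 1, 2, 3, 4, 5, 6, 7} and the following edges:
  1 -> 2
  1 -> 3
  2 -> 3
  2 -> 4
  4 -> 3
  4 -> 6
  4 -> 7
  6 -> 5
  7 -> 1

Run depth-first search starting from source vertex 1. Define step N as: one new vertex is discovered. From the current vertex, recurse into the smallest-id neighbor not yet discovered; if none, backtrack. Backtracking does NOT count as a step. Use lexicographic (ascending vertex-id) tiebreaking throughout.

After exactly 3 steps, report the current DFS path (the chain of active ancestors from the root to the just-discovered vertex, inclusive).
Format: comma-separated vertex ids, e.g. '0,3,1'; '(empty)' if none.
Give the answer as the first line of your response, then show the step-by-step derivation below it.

1,2,3

step 1: discover 1; path=1; order=1
step 2: discover 2; path=1>2; order=1,2
step 3: discover 3; path=1>2>3; order=1,2,3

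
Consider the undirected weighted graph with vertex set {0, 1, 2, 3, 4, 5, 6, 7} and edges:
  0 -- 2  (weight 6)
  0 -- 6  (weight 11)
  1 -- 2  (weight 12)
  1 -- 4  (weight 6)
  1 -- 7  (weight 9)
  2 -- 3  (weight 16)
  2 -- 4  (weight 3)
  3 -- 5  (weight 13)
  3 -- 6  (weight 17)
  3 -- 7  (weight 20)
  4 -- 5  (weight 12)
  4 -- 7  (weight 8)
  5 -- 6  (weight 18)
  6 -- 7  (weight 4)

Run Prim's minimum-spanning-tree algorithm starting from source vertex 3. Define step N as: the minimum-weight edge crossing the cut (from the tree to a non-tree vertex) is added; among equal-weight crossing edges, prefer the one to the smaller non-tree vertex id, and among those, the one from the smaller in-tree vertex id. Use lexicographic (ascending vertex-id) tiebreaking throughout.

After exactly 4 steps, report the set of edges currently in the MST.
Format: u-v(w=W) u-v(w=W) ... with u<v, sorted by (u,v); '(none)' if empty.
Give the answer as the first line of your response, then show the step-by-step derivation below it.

0-2(w=6) 2-4(w=3) 3-5(w=13) 4-5(w=12)

step 1: add edge 3-5 (w=13); MST = {3-5(w=13)}
step 2: add edge 4-5 (w=12); MST = {3-5(w=13) 4-5(w=12)}
step 3: add edge 2-4 (w=3); MST = {2-4(w=3) 3-5(w=13) 4-5(w=12)}
step 4: add edge 0-2 (w=6); MST = {0-2(w=6) 2-4(w=3) 3-5(w=13) 4-5(w=12)}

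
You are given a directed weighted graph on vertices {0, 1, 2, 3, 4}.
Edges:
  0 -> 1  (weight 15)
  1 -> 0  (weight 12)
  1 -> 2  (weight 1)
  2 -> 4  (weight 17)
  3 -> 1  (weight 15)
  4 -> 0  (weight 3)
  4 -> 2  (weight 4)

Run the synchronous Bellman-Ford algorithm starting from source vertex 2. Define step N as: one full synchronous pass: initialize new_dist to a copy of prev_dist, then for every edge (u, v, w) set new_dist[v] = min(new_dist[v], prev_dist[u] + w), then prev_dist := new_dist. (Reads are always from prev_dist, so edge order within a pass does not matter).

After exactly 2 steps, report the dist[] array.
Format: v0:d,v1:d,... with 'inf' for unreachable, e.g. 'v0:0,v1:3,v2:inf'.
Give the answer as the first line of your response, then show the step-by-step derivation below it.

v0:20,v1:inf,v2:0,v3:inf,v4:17

step 1: dist = v0:inf,v1:inf,v2:0,v3:inf,v4:17
step 2: dist = v0:20,v1:inf,v2:0,v3:inf,v4:17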